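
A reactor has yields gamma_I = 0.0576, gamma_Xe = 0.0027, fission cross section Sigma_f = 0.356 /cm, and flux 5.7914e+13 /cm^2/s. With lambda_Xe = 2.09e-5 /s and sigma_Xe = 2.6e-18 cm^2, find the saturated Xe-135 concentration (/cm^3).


Xe_eq = (gamma_I + gamma_Xe) * Sigma_f * phi / (lambda_Xe + sigma_Xe * phi)
Numerator = (0.0576 + 0.0027) * 0.356 * 5.7914e+13 = 1.243228e+12
Denominator = 2.09e-5 + 2.6e-18 * 5.7914e+13 = 1.714764e-04
Xe_eq = 1.243228e+12 / 1.714764e-04 = 7.2501e+15 /cm^3

7.2501e+15


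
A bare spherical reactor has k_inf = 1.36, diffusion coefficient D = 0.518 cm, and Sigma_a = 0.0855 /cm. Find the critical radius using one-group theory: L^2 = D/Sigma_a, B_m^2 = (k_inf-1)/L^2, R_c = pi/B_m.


L^2 = D / Sigma_a = 0.518 / 0.0855 = 6.058480 cm^2
B_m^2 = (k_inf - 1) / L^2 = (1.36 - 1) / 6.058480 = 0.05942084 /cm^2
For a bare sphere: B_g = pi/R, so R_c = pi / sqrt(B_m^2)
R_c = pi / sqrt(0.05942084) = 12.888 cm

12.888


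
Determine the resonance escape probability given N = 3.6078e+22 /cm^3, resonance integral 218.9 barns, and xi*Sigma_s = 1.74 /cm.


p = exp(-N * I * 1e-24 / (xi*Sigma_s))
p = exp(-3.6078e+22 * 218.9 * 1e-24 / 1.74)
p = 0.010686

0.010686


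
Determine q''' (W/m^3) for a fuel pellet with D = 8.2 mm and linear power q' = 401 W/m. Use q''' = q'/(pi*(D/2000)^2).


r = D / 2 / 1000 = 8.2 / 2 / 1000 = 0.0041 m
q''' = q' / (pi * r^2)
q''' = 401 / (pi * 0.0041^2)
q''' = 7.5932e+06 W/m^3

7.5932e+06


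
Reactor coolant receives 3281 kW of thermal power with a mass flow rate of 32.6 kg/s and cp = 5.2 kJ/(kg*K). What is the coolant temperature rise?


dT = Q / (m_dot * cp)
dT = 3281 / (32.6 * 5.2)
dT = 19.355 C

19.355


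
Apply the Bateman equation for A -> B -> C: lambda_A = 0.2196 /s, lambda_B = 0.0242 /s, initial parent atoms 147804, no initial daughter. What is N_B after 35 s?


N_B(t) = lambda_A * N_A0 / (lambda_B - lambda_A) * [exp(-lambda_A*t) - exp(-lambda_B*t)]
exp(-0.2196*35) = 4.592113e-04; exp(-0.0242*35) = 0.4286991
N_B = 0.2196 * 147804 / (0.0242 - 0.2196) * (4.592113e-04 - 0.4286991)
N_B = 71135

71135


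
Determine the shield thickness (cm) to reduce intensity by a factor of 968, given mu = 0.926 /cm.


x = ln(factor) / mu
x = ln(968) / 0.926
x = 7.4247 cm

7.4247


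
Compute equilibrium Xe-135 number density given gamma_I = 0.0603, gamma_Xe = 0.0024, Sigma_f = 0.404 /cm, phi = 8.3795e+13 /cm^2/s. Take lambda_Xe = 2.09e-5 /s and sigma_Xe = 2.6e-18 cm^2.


Xe_eq = (gamma_I + gamma_Xe) * Sigma_f * phi / (lambda_Xe + sigma_Xe * phi)
Numerator = (0.0603 + 0.0024) * 0.404 * 8.3795e+13 = 2.122594e+12
Denominator = 2.09e-5 + 2.6e-18 * 8.3795e+13 = 2.387670e-04
Xe_eq = 2.122594e+12 / 2.387670e-04 = 8.8898e+15 /cm^3

8.8898e+15


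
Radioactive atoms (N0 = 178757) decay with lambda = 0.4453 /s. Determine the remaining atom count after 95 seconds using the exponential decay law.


N = N0 * exp(-lambda * t)
N = 178757 * exp(-0.4453 * 95)
N = 7.5873e-14

7.5873e-14


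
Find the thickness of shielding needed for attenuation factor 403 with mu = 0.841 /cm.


x = ln(factor) / mu
x = ln(403) / 0.841
x = 7.1331 cm

7.1331


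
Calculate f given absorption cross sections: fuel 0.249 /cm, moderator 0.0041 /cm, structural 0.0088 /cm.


f = Sigma_a_fuel / (Sigma_a_fuel + Sigma_a_mod + Sigma_a_other)
f = 0.249 / (0.249 + 0.0041 + 0.0088)
f = 0.95074

0.95074


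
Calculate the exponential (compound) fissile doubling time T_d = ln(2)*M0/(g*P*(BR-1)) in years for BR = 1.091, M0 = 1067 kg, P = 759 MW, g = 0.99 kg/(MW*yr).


Breeding gain G = BR - 1 = 1.091 - 1 = 0.091
Fissile production rate = g * P * G = 0.99 * 759 * 0.091 = 68.37831 kg/yr
T_d = ln(2) * M0 / (g * P * G)
T_d = ln(2) * 1067 / 68.37831 = 10.816 yr

10.816


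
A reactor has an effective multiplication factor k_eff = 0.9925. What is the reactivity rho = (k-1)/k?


rho = (k_eff - 1) / k_eff
rho = (0.9925 - 1) / 0.9925
rho = -0.0075567

-0.0075567


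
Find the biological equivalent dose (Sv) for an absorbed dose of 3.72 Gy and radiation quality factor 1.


H = D * Q
H = 3.72 * 1
H = 3.7200 Sv

3.7200


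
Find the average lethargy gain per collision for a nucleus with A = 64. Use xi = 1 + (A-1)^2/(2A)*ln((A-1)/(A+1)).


xi = 1 + (A-1)^2/(2A) * ln((A-1)/(A+1))
xi = 1 + (64-1)^2/(2*64) * ln((64-1)/(64 +1))
xi = 0.030927

0.030927


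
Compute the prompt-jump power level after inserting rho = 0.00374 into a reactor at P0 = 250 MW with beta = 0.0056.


P1/P0 = beta / (beta - rho)
P1/P0 = 0.0056 / (0.0056 - 0.00374) = 3.010753
P1 = 250 * 3.010753 = 752.69 MW

752.69


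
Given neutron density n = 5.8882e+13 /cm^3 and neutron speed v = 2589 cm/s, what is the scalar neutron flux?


phi = n * v
phi = 5.8882e+13 * 2589
phi = 1.5245e+17 /cm^2/s

1.5245e+17


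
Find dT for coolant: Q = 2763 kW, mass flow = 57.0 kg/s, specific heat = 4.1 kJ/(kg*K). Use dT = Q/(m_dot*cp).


dT = Q / (m_dot * cp)
dT = 2763 / (57.0 * 4.1)
dT = 11.823 C

11.823


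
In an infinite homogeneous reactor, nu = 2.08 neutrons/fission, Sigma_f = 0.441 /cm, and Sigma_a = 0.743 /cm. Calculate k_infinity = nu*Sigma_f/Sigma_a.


k_inf = nu * Sigma_f / Sigma_a
k_inf = 2.08 * 0.441 / 0.743
k_inf = 1.2346

1.2346


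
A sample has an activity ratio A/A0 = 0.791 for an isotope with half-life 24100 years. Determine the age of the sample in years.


lambda = ln(2) / t_half = ln(2) / 24100 = 2.876129e-05 /yr
t = -ln(A/A0) / lambda
t = -ln(0.791) / 2.876129e-05
t = 8151.8 yr

8151.8


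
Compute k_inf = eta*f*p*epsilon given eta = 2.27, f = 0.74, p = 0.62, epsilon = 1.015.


k_inf = eta * f * p * epsilon
k_inf = 2.27 * 0.74 * 0.62 * 1.015
k_inf = 1.0571

1.0571


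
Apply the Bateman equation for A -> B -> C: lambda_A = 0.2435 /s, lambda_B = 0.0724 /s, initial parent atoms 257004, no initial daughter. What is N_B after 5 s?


N_B(t) = lambda_A * N_A0 / (lambda_B - lambda_A) * [exp(-lambda_A*t) - exp(-lambda_B*t)]
exp(-0.2435*5) = 0.2959692; exp(-0.0724*5) = 0.6962824
N_B = 0.2435 * 257004 / (0.0724 - 0.2435) * (0.2959692 - 0.6962824)
N_B = 146416

146416


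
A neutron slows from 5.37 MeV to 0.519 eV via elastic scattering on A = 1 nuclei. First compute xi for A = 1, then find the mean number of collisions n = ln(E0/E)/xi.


xi = 1 + (A-1)^2/(2A)*ln((A-1)/(A+1)) = 1 (for A = 1)
n = ln(E0/E) / xi
n = ln(5.37e6 / 0.519) / 1
n = ln(1.034682e+07) / 1 = 16.152

16.152


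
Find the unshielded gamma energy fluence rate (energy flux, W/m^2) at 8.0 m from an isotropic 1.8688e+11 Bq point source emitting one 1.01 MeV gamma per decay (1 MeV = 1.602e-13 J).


psi = A * E * 1.602e-13 / (4*pi*r^2)
psi = 1.8688e+11 * 1.01 * 1.602e-13 / (4*pi*8.0^2)
psi = 3.7597e-05 W/m^2

3.7597e-05


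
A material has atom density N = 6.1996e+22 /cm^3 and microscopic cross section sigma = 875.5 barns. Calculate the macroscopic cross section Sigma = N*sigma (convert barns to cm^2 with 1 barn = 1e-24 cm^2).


Sigma = N * sigma_barns * 1e-24
Sigma = 6.1996e+22 * 875.5 * 1e-24
Sigma = 54.277 /cm

54.277


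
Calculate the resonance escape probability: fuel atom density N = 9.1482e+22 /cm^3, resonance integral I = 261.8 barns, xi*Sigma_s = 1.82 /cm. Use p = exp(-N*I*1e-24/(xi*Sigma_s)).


p = exp(-N * I * 1e-24 / (xi*Sigma_s))
p = exp(-9.1482e+22 * 261.8 * 1e-24 / 1.82)
p = 1.9274e-06

1.9274e-06


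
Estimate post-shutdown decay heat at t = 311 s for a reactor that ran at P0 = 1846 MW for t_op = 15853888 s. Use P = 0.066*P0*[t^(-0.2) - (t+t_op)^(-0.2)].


P/P0 = 0.066 * [t^(-0.2) - (t + t_op)^(-0.2)]
P/P0 = 0.066 * [311^(-0.2) - (311 + 15853888)^(-0.2)]
P/P0 = 0.066 * [0.3172838 - 0.03630539] = 0.01854458
P = 1846 * 0.01854458 = 34.233 MW

34.233


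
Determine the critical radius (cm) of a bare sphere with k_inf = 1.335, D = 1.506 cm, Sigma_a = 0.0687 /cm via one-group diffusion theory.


L^2 = D / Sigma_a = 1.506 / 0.0687 = 21.92140 cm^2
B_m^2 = (k_inf - 1) / L^2 = (1.335 - 1) / 21.92140 = 0.01528187 /cm^2
For a bare sphere: B_g = pi/R, so R_c = pi / sqrt(B_m^2)
R_c = pi / sqrt(0.01528187) = 25.413 cm

25.413


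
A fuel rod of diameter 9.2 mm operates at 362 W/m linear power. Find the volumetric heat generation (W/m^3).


r = D / 2 / 1000 = 9.2 / 2 / 1000 = 0.0046 m
q''' = q' / (pi * r^2)
q''' = 362 / (pi * 0.0046^2)
q''' = 5.4456e+06 W/m^3

5.4456e+06


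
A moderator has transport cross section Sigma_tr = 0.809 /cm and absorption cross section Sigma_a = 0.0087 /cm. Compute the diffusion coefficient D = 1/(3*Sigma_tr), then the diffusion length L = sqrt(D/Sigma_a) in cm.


D = 1 / (3 * Sigma_tr) = 1 / (3 * 0.809) = 0.4120313 cm
L = sqrt(D / Sigma_a)
L = sqrt(0.4120313 / 0.0087)
L = 6.8819 cm

6.8819


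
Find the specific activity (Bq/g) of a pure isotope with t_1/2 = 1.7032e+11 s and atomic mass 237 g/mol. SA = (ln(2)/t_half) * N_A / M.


lambda = ln(2) / t_half = ln(2) / 1.7032e+11 = 4.069676e-12 /s
SA = lambda * N_A / M
SA = 4.069676e-12 * 6.022e23 / 237
SA = 1.0341e+10 Bq/g

1.0341e+10


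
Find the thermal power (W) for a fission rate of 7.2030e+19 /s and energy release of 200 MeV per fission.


P = fission_rate * E_MeV * 1.602e-13
P = 7.2030e+19 * 200 * 1.602e-13
P = 2.3078e+09 W

2.3078e+09


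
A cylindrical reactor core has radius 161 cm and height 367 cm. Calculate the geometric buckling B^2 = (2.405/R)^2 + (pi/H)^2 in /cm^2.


B^2 = (2.405/R)^2 + (pi/H)^2
B^2 = (2.405/161)^2 + (pi/367)^2
B^2 = 2.9642e-04 /cm^2

2.9642e-04


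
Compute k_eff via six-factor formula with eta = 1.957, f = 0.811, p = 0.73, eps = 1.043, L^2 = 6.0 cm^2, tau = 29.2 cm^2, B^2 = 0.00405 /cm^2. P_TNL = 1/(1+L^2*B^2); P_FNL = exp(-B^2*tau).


k_inf = eta*f*p*eps = 1.957*0.811*0.73*1.043 = 1.208423
P_TNL = 1/(1 + L^2*B^2) = 1/(1 + 6.0*0.00405) = 0.9762765
P_FNL = exp(-B^2*tau) = exp(-0.00405*29.2) = 0.8884650
k_eff = k_inf * P_TNL * P_FNL = 1.208423 * 0.9762765 * 0.8884650
k_eff = 1.0482

1.0482


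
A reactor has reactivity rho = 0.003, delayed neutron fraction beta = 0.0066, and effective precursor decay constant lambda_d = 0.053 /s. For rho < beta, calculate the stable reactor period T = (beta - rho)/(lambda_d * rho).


T = (beta - rho) / (lambda_d * rho)
T = (0.0066 - 0.003) / (0.053 * 0.003)
T = 22.642 s

22.642


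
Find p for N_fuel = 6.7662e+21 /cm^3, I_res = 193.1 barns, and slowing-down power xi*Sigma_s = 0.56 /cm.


p = exp(-N * I * 1e-24 / (xi*Sigma_s))
p = exp(-6.7662e+21 * 193.1 * 1e-24 / 0.56)
p = 0.096992

0.096992


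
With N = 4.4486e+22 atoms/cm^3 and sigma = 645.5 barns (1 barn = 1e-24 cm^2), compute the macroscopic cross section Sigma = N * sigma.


Sigma = N * sigma_barns * 1e-24
Sigma = 4.4486e+22 * 645.5 * 1e-24
Sigma = 28.716 /cm

28.716


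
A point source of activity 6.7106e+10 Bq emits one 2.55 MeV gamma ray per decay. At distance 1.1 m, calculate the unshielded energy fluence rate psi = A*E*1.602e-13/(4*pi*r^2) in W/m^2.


psi = A * E * 1.602e-13 / (4*pi*r^2)
psi = 6.7106e+10 * 2.55 * 1.602e-13 / (4*pi*1.1^2)
psi = 0.0018029 W/m^2

0.0018029


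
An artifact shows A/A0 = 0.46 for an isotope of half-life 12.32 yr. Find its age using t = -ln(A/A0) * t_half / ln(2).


lambda = ln(2) / t_half = ln(2) / 12.32 = 0.05626195 /yr
t = -ln(A/A0) / lambda
t = -ln(0.46) / 0.05626195
t = 13.802 yr

13.802


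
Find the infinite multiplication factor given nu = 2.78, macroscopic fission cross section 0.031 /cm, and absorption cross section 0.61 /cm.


k_inf = nu * Sigma_f / Sigma_a
k_inf = 2.78 * 0.031 / 0.61
k_inf = 0.14128

0.14128


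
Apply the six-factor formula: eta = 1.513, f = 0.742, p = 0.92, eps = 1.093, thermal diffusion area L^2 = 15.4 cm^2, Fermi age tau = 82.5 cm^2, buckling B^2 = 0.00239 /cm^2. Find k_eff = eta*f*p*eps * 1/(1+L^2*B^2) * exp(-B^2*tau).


k_inf = eta*f*p*eps = 1.513*0.742*0.92*1.093 = 1.128888
P_TNL = 1/(1 + L^2*B^2) = 1/(1 + 15.4*0.00239) = 0.9645006
P_FNL = exp(-B^2*tau) = exp(-0.00239*82.5) = 0.8210469
k_eff = k_inf * P_TNL * P_FNL = 1.128888 * 0.9645006 * 0.8210469
k_eff = 0.89397

0.89397


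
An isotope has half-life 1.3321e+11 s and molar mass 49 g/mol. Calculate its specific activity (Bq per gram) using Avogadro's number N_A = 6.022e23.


lambda = ln(2) / t_half = ln(2) / 1.3321e+11 = 5.203417e-12 /s
SA = lambda * N_A / M
SA = 5.203417e-12 * 6.022e23 / 49
SA = 6.3949e+10 Bq/g

6.3949e+10


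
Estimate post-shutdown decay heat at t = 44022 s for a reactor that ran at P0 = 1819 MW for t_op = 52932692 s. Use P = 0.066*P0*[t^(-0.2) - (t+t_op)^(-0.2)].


P/P0 = 0.066 * [t^(-0.2) - (t + t_op)^(-0.2)]
P/P0 = 0.066 * [44022^(-0.2) - (44022 + 52932692)^(-0.2)]
P/P0 = 0.066 * [0.1178328 - 0.02852220] = 0.005894500
P = 1819 * 0.005894500 = 10.722 MW

10.722


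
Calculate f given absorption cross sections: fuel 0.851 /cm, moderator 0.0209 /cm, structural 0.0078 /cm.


f = Sigma_a_fuel / (Sigma_a_fuel + Sigma_a_mod + Sigma_a_other)
f = 0.851 / (0.851 + 0.0209 + 0.0078)
f = 0.96738

0.96738


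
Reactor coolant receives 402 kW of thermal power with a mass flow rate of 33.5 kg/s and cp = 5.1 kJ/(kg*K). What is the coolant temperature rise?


dT = Q / (m_dot * cp)
dT = 402 / (33.5 * 5.1)
dT = 2.3529 C

2.3529


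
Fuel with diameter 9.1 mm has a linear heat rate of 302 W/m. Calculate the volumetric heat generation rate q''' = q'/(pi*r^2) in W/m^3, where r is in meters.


r = D / 2 / 1000 = 9.1 / 2 / 1000 = 0.00455 m
q''' = q' / (pi * r^2)
q''' = 302 / (pi * 0.00455^2)
q''' = 4.6434e+06 W/m^3

4.6434e+06


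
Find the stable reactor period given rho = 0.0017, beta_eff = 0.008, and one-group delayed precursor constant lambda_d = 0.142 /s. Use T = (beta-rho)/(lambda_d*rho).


T = (beta - rho) / (lambda_d * rho)
T = (0.008 - 0.0017) / (0.142 * 0.0017)
T = 26.098 s

26.098


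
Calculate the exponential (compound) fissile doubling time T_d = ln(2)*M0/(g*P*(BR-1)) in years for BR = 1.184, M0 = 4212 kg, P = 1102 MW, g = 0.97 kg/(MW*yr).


Breeding gain G = BR - 1 = 1.184 - 1 = 0.184
Fissile production rate = g * P * G = 0.97 * 1102 * 0.184 = 196.68496 kg/yr
T_d = ln(2) * M0 / (g * P * G)
T_d = ln(2) * 4212 / 196.68496 = 14.844 yr

14.844


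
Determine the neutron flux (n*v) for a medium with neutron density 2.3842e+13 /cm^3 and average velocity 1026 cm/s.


phi = n * v
phi = 2.3842e+13 * 1026
phi = 2.4462e+16 /cm^2/s

2.4462e+16


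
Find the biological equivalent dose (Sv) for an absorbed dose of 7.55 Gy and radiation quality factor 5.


H = D * Q
H = 7.55 * 5
H = 37.750 Sv

37.750


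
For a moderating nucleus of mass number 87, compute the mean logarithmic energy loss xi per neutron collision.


xi = 1 + (A-1)^2/(2A) * ln((A-1)/(A+1))
xi = 1 + (87-1)^2/(2*87) * ln((87-1)/(87 +1))
xi = 0.022813

0.022813


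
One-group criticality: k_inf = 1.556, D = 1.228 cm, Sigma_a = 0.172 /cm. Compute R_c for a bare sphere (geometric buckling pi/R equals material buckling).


L^2 = D / Sigma_a = 1.228 / 0.172 = 7.139535 cm^2
B_m^2 = (k_inf - 1) / L^2 = (1.556 - 1) / 7.139535 = 0.07787622 /cm^2
For a bare sphere: B_g = pi/R, so R_c = pi / sqrt(B_m^2)
R_c = pi / sqrt(0.07787622) = 11.258 cm

11.258


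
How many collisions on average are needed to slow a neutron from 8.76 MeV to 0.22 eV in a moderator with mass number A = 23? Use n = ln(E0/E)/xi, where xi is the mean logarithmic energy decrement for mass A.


xi = 1 + (A-1)^2/(2A)*ln((A-1)/(A+1)) = 0.08448899 (for A = 23)
n = ln(E0/E) / xi
n = ln(8.76e6 / 0.22) / 0.08448899
n = ln(3.981818e+07) / 0.08448899 = 207.13

207.13


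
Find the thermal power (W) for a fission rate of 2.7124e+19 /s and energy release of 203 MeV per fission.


P = fission_rate * E_MeV * 1.602e-13
P = 2.7124e+19 * 203 * 1.602e-13
P = 8.8209e+08 W

8.8209e+08


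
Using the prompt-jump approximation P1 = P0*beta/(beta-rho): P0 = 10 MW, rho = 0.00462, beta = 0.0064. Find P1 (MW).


P1/P0 = beta / (beta - rho)
P1/P0 = 0.0064 / (0.0064 - 0.00462) = 3.595506
P1 = 10 * 3.595506 = 35.955 MW

35.955


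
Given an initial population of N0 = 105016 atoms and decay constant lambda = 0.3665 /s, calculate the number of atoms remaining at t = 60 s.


N = N0 * exp(-lambda * t)
N = 105016 * exp(-0.3665 * 60)
N = 2.9588e-05

2.9588e-05


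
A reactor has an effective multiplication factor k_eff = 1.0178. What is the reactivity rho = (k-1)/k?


rho = (k_eff - 1) / k_eff
rho = (1.0178 - 1) / 1.0178
rho = 0.017489

0.017489


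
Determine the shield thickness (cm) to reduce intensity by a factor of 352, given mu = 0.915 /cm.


x = ln(factor) / mu
x = ln(352) / 0.915
x = 6.4083 cm

6.4083


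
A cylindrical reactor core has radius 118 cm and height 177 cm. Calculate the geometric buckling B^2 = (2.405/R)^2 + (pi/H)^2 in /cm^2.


B^2 = (2.405/R)^2 + (pi/H)^2
B^2 = (2.405/118)^2 + (pi/177)^2
B^2 = 7.3043e-04 /cm^2

7.3043e-04


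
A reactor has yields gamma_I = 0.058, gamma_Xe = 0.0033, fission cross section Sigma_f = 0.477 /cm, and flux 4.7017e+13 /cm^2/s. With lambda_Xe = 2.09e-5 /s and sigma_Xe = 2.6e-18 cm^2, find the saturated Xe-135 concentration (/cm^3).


Xe_eq = (gamma_I + gamma_Xe) * Sigma_f * phi / (lambda_Xe + sigma_Xe * phi)
Numerator = (0.058 + 0.0033) * 0.477 * 4.7017e+13 = 1.374782e+12
Denominator = 2.09e-5 + 2.6e-18 * 4.7017e+13 = 1.431442e-04
Xe_eq = 1.374782e+12 / 1.431442e-04 = 9.6042e+15 /cm^3

9.6042e+15


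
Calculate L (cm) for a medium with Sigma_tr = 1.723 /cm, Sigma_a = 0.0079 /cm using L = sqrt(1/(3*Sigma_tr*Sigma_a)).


D = 1 / (3 * Sigma_tr) = 1 / (3 * 1.723) = 0.1934610 cm
L = sqrt(D / Sigma_a)
L = sqrt(0.1934610 / 0.0079)
L = 4.9486 cm

4.9486


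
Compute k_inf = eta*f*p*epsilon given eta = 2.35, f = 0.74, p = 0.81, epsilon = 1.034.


k_inf = eta * f * p * epsilon
k_inf = 2.35 * 0.74 * 0.81 * 1.034
k_inf = 1.4565

1.4565


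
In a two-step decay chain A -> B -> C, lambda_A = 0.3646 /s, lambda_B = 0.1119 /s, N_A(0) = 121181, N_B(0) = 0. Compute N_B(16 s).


N_B(t) = lambda_A * N_A0 / (lambda_B - lambda_A) * [exp(-lambda_A*t) - exp(-lambda_B*t)]
exp(-0.3646*16) = 0.002927519; exp(-0.1119*16) = 0.1668934
N_B = 0.3646 * 121181 / (0.1119 - 0.3646) * (0.002927519 - 0.1668934)
N_B = 28668

28668


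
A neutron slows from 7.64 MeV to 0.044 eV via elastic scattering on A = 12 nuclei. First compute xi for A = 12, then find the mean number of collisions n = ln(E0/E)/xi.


xi = 1 + (A-1)^2/(2A)*ln((A-1)/(A+1)) = 0.1577690 (for A = 12)
n = ln(E0/E) / xi
n = ln(7.64e6 / 0.044) / 0.1577690
n = ln(1.736364e+08) / 0.1577690 = 120.25

120.25


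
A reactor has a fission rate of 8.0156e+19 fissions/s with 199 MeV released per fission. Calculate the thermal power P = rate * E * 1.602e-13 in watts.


P = fission_rate * E_MeV * 1.602e-13
P = 8.0156e+19 * 199 * 1.602e-13
P = 2.5554e+09 W

2.5554e+09


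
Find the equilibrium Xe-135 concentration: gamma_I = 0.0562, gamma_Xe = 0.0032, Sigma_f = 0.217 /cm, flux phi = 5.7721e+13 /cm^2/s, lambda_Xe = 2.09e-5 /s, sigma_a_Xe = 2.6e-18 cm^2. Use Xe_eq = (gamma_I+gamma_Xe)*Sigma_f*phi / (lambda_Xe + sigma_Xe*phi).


Xe_eq = (gamma_I + gamma_Xe) * Sigma_f * phi / (lambda_Xe + sigma_Xe * phi)
Numerator = (0.0562 + 0.0032) * 0.217 * 5.7721e+13 = 7.440121e+11
Denominator = 2.09e-5 + 2.6e-18 * 5.7721e+13 = 1.709746e-04
Xe_eq = 7.440121e+11 / 1.709746e-04 = 4.3516e+15 /cm^3

4.3516e+15


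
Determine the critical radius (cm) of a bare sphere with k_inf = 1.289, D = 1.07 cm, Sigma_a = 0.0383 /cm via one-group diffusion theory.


L^2 = D / Sigma_a = 1.07 / 0.0383 = 27.93734 cm^2
B_m^2 = (k_inf - 1) / L^2 = (1.289 - 1) / 27.93734 = 0.01034458 /cm^2
For a bare sphere: B_g = pi/R, so R_c = pi / sqrt(B_m^2)
R_c = pi / sqrt(0.01034458) = 30.888 cm

30.888


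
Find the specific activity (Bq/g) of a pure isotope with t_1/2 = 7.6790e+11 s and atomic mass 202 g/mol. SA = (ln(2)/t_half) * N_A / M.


lambda = ln(2) / t_half = ln(2) / 7.6790e+11 = 9.026529e-13 /s
SA = lambda * N_A / M
SA = 9.026529e-13 * 6.022e23 / 202
SA = 2.6910e+09 Bq/g

2.6910e+09


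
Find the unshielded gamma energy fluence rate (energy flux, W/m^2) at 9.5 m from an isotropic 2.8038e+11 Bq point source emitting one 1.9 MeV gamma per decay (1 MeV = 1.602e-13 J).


psi = A * E * 1.602e-13 / (4*pi*r^2)
psi = 2.8038e+11 * 1.9 * 1.602e-13 / (4*pi*9.5^2)
psi = 7.5250e-05 W/m^2

7.5250e-05


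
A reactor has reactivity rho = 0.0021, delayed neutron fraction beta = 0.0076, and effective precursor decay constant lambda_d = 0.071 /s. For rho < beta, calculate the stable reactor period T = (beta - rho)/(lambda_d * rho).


T = (beta - rho) / (lambda_d * rho)
T = (0.0076 - 0.0021) / (0.071 * 0.0021)
T = 36.888 s

36.888


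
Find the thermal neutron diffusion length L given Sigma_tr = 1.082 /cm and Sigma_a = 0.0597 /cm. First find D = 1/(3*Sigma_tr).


D = 1 / (3 * Sigma_tr) = 1 / (3 * 1.082) = 0.3080715 cm
L = sqrt(D / Sigma_a)
L = sqrt(0.3080715 / 0.0597)
L = 2.2716 cm

2.2716


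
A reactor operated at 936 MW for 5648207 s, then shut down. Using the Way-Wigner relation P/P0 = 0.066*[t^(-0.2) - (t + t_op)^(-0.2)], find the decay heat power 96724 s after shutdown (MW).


P/P0 = 0.066 * [t^(-0.2) - (t + t_op)^(-0.2)]
P/P0 = 0.066 * [96724^(-0.2) - (96724 + 5648207)^(-0.2)]
P/P0 = 0.066 * [0.1006684 - 0.04447777] = 0.003708582
P = 936 * 0.003708582 = 3.4712 MW

3.4712


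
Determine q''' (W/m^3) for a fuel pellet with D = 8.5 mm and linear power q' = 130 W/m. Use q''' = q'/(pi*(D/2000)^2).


r = D / 2 / 1000 = 8.5 / 2 / 1000 = 0.00425 m
q''' = q' / (pi * r^2)
q''' = 130 / (pi * 0.00425^2)
q''' = 2.2910e+06 W/m^3

2.2910e+06


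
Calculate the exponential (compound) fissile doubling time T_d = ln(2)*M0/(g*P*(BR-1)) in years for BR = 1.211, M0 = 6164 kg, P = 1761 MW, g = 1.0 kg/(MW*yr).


Breeding gain G = BR - 1 = 1.211 - 1 = 0.211
Fissile production rate = g * P * G = 1.0 * 1761 * 0.211 = 371.571 kg/yr
T_d = ln(2) * M0 / (g * P * G)
T_d = ln(2) * 6164 / 371.571 = 11.499 yr

11.499


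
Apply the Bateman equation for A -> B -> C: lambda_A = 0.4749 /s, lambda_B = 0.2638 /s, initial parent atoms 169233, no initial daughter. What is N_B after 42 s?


N_B(t) = lambda_A * N_A0 / (lambda_B - lambda_A) * [exp(-lambda_A*t) - exp(-lambda_B*t)]
exp(-0.4749*42) = 2.175951e-09; exp(-0.2638*42) = 1.542378e-05
N_B = 0.4749 * 169233 / (0.2638 - 0.4749) * (2.175951e-09 - 1.542378e-05)
N_B = 5.8712

5.8712


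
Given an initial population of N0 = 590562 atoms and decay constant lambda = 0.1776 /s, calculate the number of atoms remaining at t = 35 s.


N = N0 * exp(-lambda * t)
N = 590562 * exp(-0.1776 * 35)
N = 1179.5

1179.5


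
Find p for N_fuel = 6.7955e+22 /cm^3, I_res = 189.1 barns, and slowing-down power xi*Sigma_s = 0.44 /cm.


p = exp(-N * I * 1e-24 / (xi*Sigma_s))
p = exp(-6.7955e+22 * 189.1 * 1e-24 / 0.44)
p = 2.0718e-13

2.0718e-13


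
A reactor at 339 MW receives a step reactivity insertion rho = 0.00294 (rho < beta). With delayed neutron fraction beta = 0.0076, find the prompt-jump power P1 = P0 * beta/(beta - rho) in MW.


P1/P0 = beta / (beta - rho)
P1/P0 = 0.0076 / (0.0076 - 0.00294) = 1.630901
P1 = 339 * 1.630901 = 552.88 MW

552.88


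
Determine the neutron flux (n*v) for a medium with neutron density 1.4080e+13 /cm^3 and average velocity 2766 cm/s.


phi = n * v
phi = 1.4080e+13 * 2766
phi = 3.8945e+16 /cm^2/s

3.8945e+16


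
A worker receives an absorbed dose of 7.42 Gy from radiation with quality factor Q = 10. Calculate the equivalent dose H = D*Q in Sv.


H = D * Q
H = 7.42 * 10
H = 74.200 Sv

74.200


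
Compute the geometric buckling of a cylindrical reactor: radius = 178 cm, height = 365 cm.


B^2 = (2.405/R)^2 + (pi/H)^2
B^2 = (2.405/178)^2 + (pi/365)^2
B^2 = 2.5664e-04 /cm^2

2.5664e-04


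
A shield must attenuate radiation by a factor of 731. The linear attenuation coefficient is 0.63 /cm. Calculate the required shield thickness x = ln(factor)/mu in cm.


x = ln(factor) / mu
x = ln(731) / 0.63
x = 10.467 cm

10.467


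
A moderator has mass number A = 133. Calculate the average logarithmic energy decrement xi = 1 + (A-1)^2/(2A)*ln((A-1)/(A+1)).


xi = 1 + (A-1)^2/(2A) * ln((A-1)/(A+1))
xi = 1 + (133-1)^2/(2*133) * ln((133-1)/(133 +1))
xi = 0.014962

0.014962


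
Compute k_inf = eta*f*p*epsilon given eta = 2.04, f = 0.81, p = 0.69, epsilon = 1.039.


k_inf = eta * f * p * epsilon
k_inf = 2.04 * 0.81 * 0.69 * 1.039
k_inf = 1.1846

1.1846


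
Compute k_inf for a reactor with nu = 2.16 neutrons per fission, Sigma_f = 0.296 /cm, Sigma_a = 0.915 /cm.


k_inf = nu * Sigma_f / Sigma_a
k_inf = 2.16 * 0.296 / 0.915
k_inf = 0.69875

0.69875


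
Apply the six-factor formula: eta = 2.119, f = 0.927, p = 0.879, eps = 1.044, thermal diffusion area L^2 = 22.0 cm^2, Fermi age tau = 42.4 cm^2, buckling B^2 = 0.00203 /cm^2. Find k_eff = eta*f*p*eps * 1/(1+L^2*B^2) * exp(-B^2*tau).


k_inf = eta*f*p*eps = 2.119*0.927*0.879*1.044 = 1.802603
P_TNL = 1/(1 + L^2*B^2) = 1/(1 + 22.0*0.00203) = 0.9572492
P_FNL = exp(-B^2*tau) = exp(-0.00203*42.4) = 0.9175282
k_eff = k_inf * P_TNL * P_FNL = 1.802603 * 0.9572492 * 0.9175282
k_eff = 1.5832

1.5832


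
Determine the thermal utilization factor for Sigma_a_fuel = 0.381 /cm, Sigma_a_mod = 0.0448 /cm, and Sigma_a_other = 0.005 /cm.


f = Sigma_a_fuel / (Sigma_a_fuel + Sigma_a_mod + Sigma_a_other)
f = 0.381 / (0.381 + 0.0448 + 0.005)
f = 0.88440

0.88440


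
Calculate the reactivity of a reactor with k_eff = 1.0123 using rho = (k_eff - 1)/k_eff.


rho = (k_eff - 1) / k_eff
rho = (1.0123 - 1) / 1.0123
rho = 0.012151

0.012151


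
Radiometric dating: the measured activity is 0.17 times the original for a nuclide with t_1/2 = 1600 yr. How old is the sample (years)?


lambda = ln(2) / t_half = ln(2) / 1600 = 4.332170e-04 /yr
t = -ln(A/A0) / lambda
t = -ln(0.17) / 4.332170e-04
t = 4090.2 yr

4090.2


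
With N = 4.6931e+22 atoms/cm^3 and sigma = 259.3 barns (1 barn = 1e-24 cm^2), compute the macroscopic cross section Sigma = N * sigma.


Sigma = N * sigma_barns * 1e-24
Sigma = 4.6931e+22 * 259.3 * 1e-24
Sigma = 12.169 /cm

12.169


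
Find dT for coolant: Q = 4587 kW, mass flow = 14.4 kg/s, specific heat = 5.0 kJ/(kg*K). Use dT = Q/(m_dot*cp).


dT = Q / (m_dot * cp)
dT = 4587 / (14.4 * 5.0)
dT = 63.708 C

63.708


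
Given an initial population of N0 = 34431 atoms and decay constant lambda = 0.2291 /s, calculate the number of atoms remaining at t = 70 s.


N = N0 * exp(-lambda * t)
N = 34431 * exp(-0.2291 * 70)
N = 0.0037340

0.0037340


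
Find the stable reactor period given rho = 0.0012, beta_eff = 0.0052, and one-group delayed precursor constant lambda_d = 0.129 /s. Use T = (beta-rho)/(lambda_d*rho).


T = (beta - rho) / (lambda_d * rho)
T = (0.0052 - 0.0012) / (0.129 * 0.0012)
T = 25.840 s

25.840


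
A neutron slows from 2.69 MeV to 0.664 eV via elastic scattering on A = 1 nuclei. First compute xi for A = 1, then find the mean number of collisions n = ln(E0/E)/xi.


xi = 1 + (A-1)^2/(2A)*ln((A-1)/(A+1)) = 1 (for A = 1)
n = ln(E0/E) / xi
n = ln(2.69e6 / 0.664) / 1
n = ln(4.051205e+06) / 1 = 15.215

15.215


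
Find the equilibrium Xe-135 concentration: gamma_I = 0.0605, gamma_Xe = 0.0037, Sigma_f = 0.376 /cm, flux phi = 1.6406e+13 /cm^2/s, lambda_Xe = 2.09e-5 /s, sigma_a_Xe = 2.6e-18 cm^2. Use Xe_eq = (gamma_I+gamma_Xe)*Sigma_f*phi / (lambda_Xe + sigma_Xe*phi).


Xe_eq = (gamma_I + gamma_Xe) * Sigma_f * phi / (lambda_Xe + sigma_Xe * phi)
Numerator = (0.0605 + 0.0037) * 0.376 * 1.6406e+13 = 3.960277e+11
Denominator = 2.09e-5 + 2.6e-18 * 1.6406e+13 = 6.355560e-05
Xe_eq = 3.960277e+11 / 6.355560e-05 = 6.2312e+15 /cm^3

6.2312e+15


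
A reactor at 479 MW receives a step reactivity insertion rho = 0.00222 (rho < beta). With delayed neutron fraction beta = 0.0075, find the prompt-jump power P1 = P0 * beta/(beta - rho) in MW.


P1/P0 = beta / (beta - rho)
P1/P0 = 0.0075 / (0.0075 - 0.00222) = 1.420455
P1 = 479 * 1.420455 = 680.40 MW

680.40


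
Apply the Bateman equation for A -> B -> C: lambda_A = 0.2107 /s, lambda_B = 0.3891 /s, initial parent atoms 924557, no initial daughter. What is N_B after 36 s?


N_B(t) = lambda_A * N_A0 / (lambda_B - lambda_A) * [exp(-lambda_A*t) - exp(-lambda_B*t)]
exp(-0.2107*36) = 5.079132e-04; exp(-0.3891*36) = 8.252331e-07
N_B = 0.2107 * 924557 / (0.3891 - 0.2107) * (5.079132e-04 - 8.252331e-07)
N_B = 553.72

553.72


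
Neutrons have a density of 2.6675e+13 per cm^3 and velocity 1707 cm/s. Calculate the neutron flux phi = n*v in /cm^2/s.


phi = n * v
phi = 2.6675e+13 * 1707
phi = 4.5534e+16 /cm^2/s

4.5534e+16


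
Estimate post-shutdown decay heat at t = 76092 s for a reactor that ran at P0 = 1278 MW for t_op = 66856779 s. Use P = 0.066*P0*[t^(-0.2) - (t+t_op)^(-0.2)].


P/P0 = 0.066 * [t^(-0.2) - (t + t_op)^(-0.2)]
P/P0 = 0.066 * [76092^(-0.2) - (76092 + 66856779)^(-0.2)]
P/P0 = 0.066 * [0.1056166 - 0.02721900] = 0.005174242
P = 1278 * 0.005174242 = 6.6127 MW

6.6127


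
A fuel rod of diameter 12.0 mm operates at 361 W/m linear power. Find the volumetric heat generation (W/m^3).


r = D / 2 / 1000 = 12.0 / 2 / 1000 = 0.006 m
q''' = q' / (pi * r^2)
q''' = 361 / (pi * 0.006^2)
q''' = 3.1919e+06 W/m^3

3.1919e+06


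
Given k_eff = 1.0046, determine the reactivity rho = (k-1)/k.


rho = (k_eff - 1) / k_eff
rho = (1.0046 - 1) / 1.0046
rho = 0.0045789

0.0045789


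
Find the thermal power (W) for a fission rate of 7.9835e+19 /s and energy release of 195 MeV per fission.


P = fission_rate * E_MeV * 1.602e-13
P = 7.9835e+19 * 195 * 1.602e-13
P = 2.4940e+09 W

2.4940e+09


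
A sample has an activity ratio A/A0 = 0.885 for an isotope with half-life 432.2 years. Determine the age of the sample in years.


lambda = ln(2) / t_half = ln(2) / 432.2 = 0.001603765 /yr
t = -ln(A/A0) / lambda
t = -ln(0.885) / 0.001603765
t = 76.176 yr

76.176


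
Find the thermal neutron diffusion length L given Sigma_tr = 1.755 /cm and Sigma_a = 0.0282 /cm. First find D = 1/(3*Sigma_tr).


D = 1 / (3 * Sigma_tr) = 1 / (3 * 1.755) = 0.1899335 cm
L = sqrt(D / Sigma_a)
L = sqrt(0.1899335 / 0.0282)
L = 2.5952 cm

2.5952


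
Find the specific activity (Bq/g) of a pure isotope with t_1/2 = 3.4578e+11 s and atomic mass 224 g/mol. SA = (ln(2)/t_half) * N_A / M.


lambda = ln(2) / t_half = ln(2) / 3.4578e+11 = 2.004590e-12 /s
SA = lambda * N_A / M
SA = 2.004590e-12 * 6.022e23 / 224
SA = 5.3891e+09 Bq/g

5.3891e+09


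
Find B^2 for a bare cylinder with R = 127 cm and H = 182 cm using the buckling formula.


B^2 = (2.405/R)^2 + (pi/H)^2
B^2 = (2.405/127)^2 + (pi/182)^2
B^2 = 6.5657e-04 /cm^2

6.5657e-04


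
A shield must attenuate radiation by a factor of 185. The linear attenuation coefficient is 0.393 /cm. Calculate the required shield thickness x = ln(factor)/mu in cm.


x = ln(factor) / mu
x = ln(185) / 0.393
x = 13.283 cm

13.283


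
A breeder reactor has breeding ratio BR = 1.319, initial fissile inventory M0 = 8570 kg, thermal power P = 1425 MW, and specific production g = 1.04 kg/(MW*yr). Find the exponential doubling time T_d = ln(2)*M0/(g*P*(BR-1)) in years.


Breeding gain G = BR - 1 = 1.319 - 1 = 0.319
Fissile production rate = g * P * G = 1.04 * 1425 * 0.319 = 472.758 kg/yr
T_d = ln(2) * M0 / (g * P * G)
T_d = ln(2) * 8570 / 472.758 = 12.565 yr

12.565


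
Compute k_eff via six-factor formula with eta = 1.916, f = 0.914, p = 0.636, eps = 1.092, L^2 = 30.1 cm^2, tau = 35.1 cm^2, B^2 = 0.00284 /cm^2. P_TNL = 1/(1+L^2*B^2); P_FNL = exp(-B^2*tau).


k_inf = eta*f*p*eps = 1.916*0.914*0.636*1.092 = 1.216246
P_TNL = 1/(1 + L^2*B^2) = 1/(1 + 30.1*0.00284) = 0.9212480
P_FNL = exp(-B^2*tau) = exp(-0.00284*35.1) = 0.9051234
k_eff = k_inf * P_TNL * P_FNL = 1.216246 * 0.9212480 * 0.9051234
k_eff = 1.0142

1.0142


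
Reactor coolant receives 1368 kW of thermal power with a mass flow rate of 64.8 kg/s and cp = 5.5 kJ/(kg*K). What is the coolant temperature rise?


dT = Q / (m_dot * cp)
dT = 1368 / (64.8 * 5.5)
dT = 3.8384 C

3.8384


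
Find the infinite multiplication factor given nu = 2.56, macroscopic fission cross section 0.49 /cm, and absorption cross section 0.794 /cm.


k_inf = nu * Sigma_f / Sigma_a
k_inf = 2.56 * 0.49 / 0.794
k_inf = 1.5798

1.5798


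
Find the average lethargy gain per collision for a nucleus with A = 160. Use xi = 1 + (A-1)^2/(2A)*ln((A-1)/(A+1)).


xi = 1 + (A-1)^2/(2A) * ln((A-1)/(A+1))
xi = 1 + (160-1)^2/(2*160) * ln((160-1)/(160 +1))
xi = 0.012448

0.012448


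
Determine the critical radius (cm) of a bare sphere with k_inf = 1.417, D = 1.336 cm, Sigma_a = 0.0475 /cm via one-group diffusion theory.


L^2 = D / Sigma_a = 1.336 / 0.0475 = 28.12632 cm^2
B_m^2 = (k_inf - 1) / L^2 = (1.417 - 1) / 28.12632 = 0.01482597 /cm^2
For a bare sphere: B_g = pi/R, so R_c = pi / sqrt(B_m^2)
R_c = pi / sqrt(0.01482597) = 25.801 cm

25.801


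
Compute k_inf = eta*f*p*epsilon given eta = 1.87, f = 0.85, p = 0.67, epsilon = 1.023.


k_inf = eta * f * p * epsilon
k_inf = 1.87 * 0.85 * 0.67 * 1.023
k_inf = 1.0895

1.0895


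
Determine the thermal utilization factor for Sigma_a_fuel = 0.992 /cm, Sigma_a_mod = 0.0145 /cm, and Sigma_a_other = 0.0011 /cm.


f = Sigma_a_fuel / (Sigma_a_fuel + Sigma_a_mod + Sigma_a_other)
f = 0.992 / (0.992 + 0.0145 + 0.0011)
f = 0.98452

0.98452


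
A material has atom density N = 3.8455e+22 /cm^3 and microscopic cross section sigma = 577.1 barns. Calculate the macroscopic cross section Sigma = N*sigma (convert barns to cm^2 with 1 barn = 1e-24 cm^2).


Sigma = N * sigma_barns * 1e-24
Sigma = 3.8455e+22 * 577.1 * 1e-24
Sigma = 22.192 /cm

22.192


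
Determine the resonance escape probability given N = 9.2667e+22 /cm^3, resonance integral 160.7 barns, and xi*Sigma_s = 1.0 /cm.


p = exp(-N * I * 1e-24 / (xi*Sigma_s))
p = exp(-9.2667e+22 * 160.7 * 1e-24 / 1.0)
p = 3.4093e-07

3.4093e-07


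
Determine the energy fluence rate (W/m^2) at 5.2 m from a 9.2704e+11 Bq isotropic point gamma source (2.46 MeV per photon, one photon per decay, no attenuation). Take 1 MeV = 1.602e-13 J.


psi = A * E * 1.602e-13 / (4*pi*r^2)
psi = 9.2704e+11 * 2.46 * 1.602e-13 / (4*pi*5.2^2)
psi = 0.0010752 W/m^2

0.0010752


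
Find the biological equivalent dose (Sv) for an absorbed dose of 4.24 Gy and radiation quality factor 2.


H = D * Q
H = 4.24 * 2
H = 8.4800 Sv

8.4800


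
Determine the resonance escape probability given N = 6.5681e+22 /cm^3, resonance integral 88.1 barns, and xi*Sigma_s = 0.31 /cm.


p = exp(-N * I * 1e-24 / (xi*Sigma_s))
p = exp(-6.5681e+22 * 88.1 * 1e-24 / 0.31)
p = 7.8236e-09

7.8236e-09


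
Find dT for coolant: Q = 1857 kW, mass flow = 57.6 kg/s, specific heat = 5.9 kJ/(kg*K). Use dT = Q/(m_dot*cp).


dT = Q / (m_dot * cp)
dT = 1857 / (57.6 * 5.9)
dT = 5.4643 C

5.4643


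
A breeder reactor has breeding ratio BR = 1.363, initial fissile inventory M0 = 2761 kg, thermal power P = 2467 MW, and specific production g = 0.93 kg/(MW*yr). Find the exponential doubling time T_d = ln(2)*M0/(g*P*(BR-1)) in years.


Breeding gain G = BR - 1 = 1.363 - 1 = 0.363
Fissile production rate = g * P * G = 0.93 * 2467 * 0.363 = 832.83453 kg/yr
T_d = ln(2) * M0 / (g * P * G)
T_d = ln(2) * 2761 / 832.83453 = 2.2979 yr

2.2979


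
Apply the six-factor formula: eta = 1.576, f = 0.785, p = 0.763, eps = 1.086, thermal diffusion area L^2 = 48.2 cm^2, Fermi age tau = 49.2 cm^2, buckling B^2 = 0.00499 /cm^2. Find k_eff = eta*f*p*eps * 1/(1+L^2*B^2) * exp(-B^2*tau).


k_inf = eta*f*p*eps = 1.576*0.785*0.763*1.086 = 1.025133
P_TNL = 1/(1 + L^2*B^2) = 1/(1 + 48.2*0.00499) = 0.8061149
P_FNL = exp(-B^2*tau) = exp(-0.00499*49.2) = 0.7823070
k_eff = k_inf * P_TNL * P_FNL = 1.025133 * 0.8061149 * 0.7823070
k_eff = 0.64648

0.64648


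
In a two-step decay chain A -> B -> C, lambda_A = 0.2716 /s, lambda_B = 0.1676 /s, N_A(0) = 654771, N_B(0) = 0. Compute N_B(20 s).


N_B(t) = lambda_A * N_A0 / (lambda_B - lambda_A) * [exp(-lambda_A*t) - exp(-lambda_B*t)]
exp(-0.2716*20) = 0.004374338; exp(-0.1676*20) = 0.03501426
N_B = 0.2716 * 654771 / (0.1676 - 0.2716) * (0.004374338 - 0.03501426)
N_B = 52393

52393


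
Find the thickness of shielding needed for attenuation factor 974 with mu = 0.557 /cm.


x = ln(factor) / mu
x = ln(974) / 0.557
x = 12.354 cm

12.354


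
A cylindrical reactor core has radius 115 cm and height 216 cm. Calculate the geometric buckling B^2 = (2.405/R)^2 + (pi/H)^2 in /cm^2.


B^2 = (2.405/R)^2 + (pi/H)^2
B^2 = (2.405/115)^2 + (pi/216)^2
B^2 = 6.4890e-04 /cm^2

6.4890e-04


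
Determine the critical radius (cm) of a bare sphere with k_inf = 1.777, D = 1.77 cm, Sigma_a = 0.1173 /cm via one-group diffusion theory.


L^2 = D / Sigma_a = 1.77 / 0.1173 = 15.08951 cm^2
B_m^2 = (k_inf - 1) / L^2 = (1.777 - 1) / 15.08951 = 0.05149273 /cm^2
For a bare sphere: B_g = pi/R, so R_c = pi / sqrt(B_m^2)
R_c = pi / sqrt(0.05149273) = 13.844 cm

13.844


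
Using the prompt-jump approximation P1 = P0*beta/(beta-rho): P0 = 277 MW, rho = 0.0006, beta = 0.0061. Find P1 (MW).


P1/P0 = beta / (beta - rho)
P1/P0 = 0.0061 / (0.0061 - 0.0006) = 1.109091
P1 = 277 * 1.109091 = 307.22 MW

307.22


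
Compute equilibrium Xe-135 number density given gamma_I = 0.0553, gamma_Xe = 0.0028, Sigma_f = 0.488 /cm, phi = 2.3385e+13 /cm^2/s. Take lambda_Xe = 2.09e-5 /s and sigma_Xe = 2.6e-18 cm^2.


Xe_eq = (gamma_I + gamma_Xe) * Sigma_f * phi / (lambda_Xe + sigma_Xe * phi)
Numerator = (0.0553 + 0.0028) * 0.488 * 2.3385e+13 = 6.630302e+11
Denominator = 2.09e-5 + 2.6e-18 * 2.3385e+13 = 8.170100e-05
Xe_eq = 6.630302e+11 / 8.170100e-05 = 8.1153e+15 /cm^3

8.1153e+15


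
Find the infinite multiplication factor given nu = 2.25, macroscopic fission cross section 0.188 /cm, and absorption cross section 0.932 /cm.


k_inf = nu * Sigma_f / Sigma_a
k_inf = 2.25 * 0.188 / 0.932
k_inf = 0.45386

0.45386


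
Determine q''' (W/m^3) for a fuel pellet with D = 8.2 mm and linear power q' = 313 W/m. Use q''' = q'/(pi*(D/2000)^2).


r = D / 2 / 1000 = 8.2 / 2 / 1000 = 0.0041 m
q''' = q' / (pi * r^2)
q''' = 313 / (pi * 0.0041^2)
q''' = 5.9269e+06 W/m^3

5.9269e+06


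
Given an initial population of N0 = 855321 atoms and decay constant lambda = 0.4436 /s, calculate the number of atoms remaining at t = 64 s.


N = N0 * exp(-lambda * t)
N = 855321 * exp(-0.4436 * 64)
N = 4.0025e-07

4.0025e-07


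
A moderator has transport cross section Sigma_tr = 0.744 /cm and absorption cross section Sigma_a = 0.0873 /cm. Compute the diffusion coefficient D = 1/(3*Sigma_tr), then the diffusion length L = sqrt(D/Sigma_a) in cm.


D = 1 / (3 * Sigma_tr) = 1 / (3 * 0.744) = 0.4480287 cm
L = sqrt(D / Sigma_a)
L = sqrt(0.4480287 / 0.0873)
L = 2.2654 cm

2.2654


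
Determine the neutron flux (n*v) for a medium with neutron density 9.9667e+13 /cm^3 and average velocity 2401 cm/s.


phi = n * v
phi = 9.9667e+13 * 2401
phi = 2.3930e+17 /cm^2/s

2.3930e+17


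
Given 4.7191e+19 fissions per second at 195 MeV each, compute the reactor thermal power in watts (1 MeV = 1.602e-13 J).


P = fission_rate * E_MeV * 1.602e-13
P = 4.7191e+19 * 195 * 1.602e-13
P = 1.4742e+09 W

1.4742e+09


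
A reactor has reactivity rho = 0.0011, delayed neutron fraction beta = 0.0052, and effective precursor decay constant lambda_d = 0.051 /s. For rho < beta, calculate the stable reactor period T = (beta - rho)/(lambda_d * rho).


T = (beta - rho) / (lambda_d * rho)
T = (0.0052 - 0.0011) / (0.051 * 0.0011)
T = 73.084 s

73.084


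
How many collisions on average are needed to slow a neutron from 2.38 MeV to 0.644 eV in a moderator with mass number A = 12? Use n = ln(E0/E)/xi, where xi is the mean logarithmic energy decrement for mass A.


xi = 1 + (A-1)^2/(2A)*ln((A-1)/(A+1)) = 0.1577690 (for A = 12)
n = ln(E0/E) / xi
n = ln(2.38e6 / 0.644) / 0.1577690
n = ln(3.695652e+06) / 0.1577690 = 95.853

95.853
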